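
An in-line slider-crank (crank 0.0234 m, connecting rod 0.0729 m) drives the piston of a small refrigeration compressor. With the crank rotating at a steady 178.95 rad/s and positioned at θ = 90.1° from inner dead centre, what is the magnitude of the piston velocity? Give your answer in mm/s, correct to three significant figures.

4180

ω = 178.9 rad/s
For an in-line slider-crank, x = r cosθ + √(L² − r² sin²θ), so v = −rω sinθ·[1 + r cosθ/√(L² − r² sin²θ)].
With r = 0.0234 m, L = 0.0729 m, θ = 90.1°: √(L² − r² sin²θ) = 0.069042 m.
v = −0.0234·178.9·1.00000·[1 + 0.0234·-0.00175/0.069042] = -4.1849 m/s.
|v| = 4.1849 m/s = 4184.9 mm/s.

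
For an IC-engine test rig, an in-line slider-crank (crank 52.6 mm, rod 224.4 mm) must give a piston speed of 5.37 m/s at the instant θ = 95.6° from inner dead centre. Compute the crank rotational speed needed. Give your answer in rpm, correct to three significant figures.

1000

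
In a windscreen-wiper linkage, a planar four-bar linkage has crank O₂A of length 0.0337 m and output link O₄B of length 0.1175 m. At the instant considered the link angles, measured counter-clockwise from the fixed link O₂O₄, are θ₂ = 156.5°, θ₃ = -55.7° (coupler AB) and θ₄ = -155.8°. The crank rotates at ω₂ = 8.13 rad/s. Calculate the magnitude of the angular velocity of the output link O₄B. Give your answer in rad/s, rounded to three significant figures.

1.26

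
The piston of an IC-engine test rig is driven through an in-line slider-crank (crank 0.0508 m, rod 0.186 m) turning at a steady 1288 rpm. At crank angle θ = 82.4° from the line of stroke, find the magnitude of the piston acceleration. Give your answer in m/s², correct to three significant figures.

130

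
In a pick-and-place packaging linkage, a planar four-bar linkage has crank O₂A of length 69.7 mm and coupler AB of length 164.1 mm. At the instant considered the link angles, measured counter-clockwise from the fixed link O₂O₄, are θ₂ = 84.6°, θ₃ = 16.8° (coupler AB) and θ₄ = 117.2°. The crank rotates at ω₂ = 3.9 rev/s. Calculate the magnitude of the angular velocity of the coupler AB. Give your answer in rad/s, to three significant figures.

5.70

ω₂ = 24.5 rad/s (from 3.9 rev/s).
Differentiating the loop-closure r₂e^{iθ₂}+r₃e^{iθ₃}=r₁+r₄e^{iθ₄} gives r₂ω₂e^{iθ₂}+r₃ω₃e^{iθ₃}=r₄ω₄e^{iθ₄}.
Eliminating the other unknown: ω₃ = r₂ω₂ sin(θ₄−θ₂) / [r₃ sin(θ₃−θ₄)].
Numerator sine = +0.53877; denominator sine = -0.98357.
Result = 0.0697·24.5·(+0.53877) / (0.1641·(-0.98357)) = -5.7012 rad/s; magnitude 5.7012 rad/s.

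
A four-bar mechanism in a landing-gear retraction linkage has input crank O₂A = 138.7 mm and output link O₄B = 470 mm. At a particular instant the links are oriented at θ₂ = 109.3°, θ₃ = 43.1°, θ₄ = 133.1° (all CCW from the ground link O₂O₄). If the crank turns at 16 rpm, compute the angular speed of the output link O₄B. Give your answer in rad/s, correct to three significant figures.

ω₂ = 1.676 rad/s (from 16 rpm).
Differentiating the loop-closure r₂e^{iθ₂}+r₃e^{iθ₃}=r₁+r₄e^{iθ₄} gives r₂ω₂e^{iθ₂}+r₃ω₃e^{iθ₃}=r₄ω₄e^{iθ₄}.
Eliminating the other unknown: ω₄ = r₂ω₂ sin(θ₂−θ₃) / [r₄ sin(θ₄−θ₃)].
Numerator sine = +0.91496; denominator sine = +1.00000.
Result = 0.1387·1.676·(+0.91496) / (0.47·(+1.00000)) = +0.45241 rad/s; magnitude 0.45241 rad/s.

0.452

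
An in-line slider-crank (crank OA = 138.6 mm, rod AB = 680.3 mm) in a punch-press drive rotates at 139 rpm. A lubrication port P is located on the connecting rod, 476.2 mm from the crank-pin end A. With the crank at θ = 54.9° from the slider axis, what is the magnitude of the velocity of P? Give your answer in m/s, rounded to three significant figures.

1.82

ω = 14.56 rad/s.  Crank-pin speed |V_A| = rω = 2.0175 m/s, perpendicular to OA.
Rod angle: sinφ = −(r/L) sinθ ⇒ φ = -9.595°; ω_rod = −rω cosθ/√(L²−r²sin²θ) = -1.7294 rad/s.
V_P = V_A + ω_rod × AP, with AP = 0.4762 m along the rod.
Components: V_Px = −rω sinθ − a·ω_rod·sinφ = -1.7879 m/s;  V_Py = rω cosθ + a·ω_rod·cosφ = +0.34803 m/s.
|V_P| = √(V_Px² + V_Py²) = 1.8214 m/s.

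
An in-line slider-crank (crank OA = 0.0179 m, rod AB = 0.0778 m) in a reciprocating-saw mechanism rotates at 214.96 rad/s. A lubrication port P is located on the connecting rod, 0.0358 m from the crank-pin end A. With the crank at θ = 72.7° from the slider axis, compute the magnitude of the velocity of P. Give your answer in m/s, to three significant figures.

3.84

ω = 215 rad/s.  Crank-pin speed |V_A| = rω = 3.8478 m/s, perpendicular to OA.
Rod angle: sinφ = −(r/L) sinθ ⇒ φ = -12.690°; ω_rod = −rω cosθ/√(L²−r²sin²θ) = -15.076 rad/s.
V_P = V_A + ω_rod × AP, with AP = 0.0358 m along the rod.
Components: V_Px = −rω sinθ − a·ω_rod·sinφ = -3.7923 m/s;  V_Py = rω cosθ + a·ω_rod·cosφ = +0.61771 m/s.
|V_P| = √(V_Px² + V_Py²) = 3.8422 m/s.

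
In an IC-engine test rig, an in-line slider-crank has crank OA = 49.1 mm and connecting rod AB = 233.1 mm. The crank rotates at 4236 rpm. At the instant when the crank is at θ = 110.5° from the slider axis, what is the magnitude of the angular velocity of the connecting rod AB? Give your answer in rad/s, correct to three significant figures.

33.4

ω = 443.6 rad/s (converted from 4236 rpm).
The rod makes angle φ with the slider axis where L sinφ = r sinθ; differentiating, L cosφ·φ̇ = r ω cosθ.
L cosφ = √(L² − r² sin²θ) = 0.22852 m.
|ω_rod| = r ω |cosθ| / √(L² − r² sin²θ) = 0.0491·443.6·0.35021/0.22852 = 33.379 rad/s.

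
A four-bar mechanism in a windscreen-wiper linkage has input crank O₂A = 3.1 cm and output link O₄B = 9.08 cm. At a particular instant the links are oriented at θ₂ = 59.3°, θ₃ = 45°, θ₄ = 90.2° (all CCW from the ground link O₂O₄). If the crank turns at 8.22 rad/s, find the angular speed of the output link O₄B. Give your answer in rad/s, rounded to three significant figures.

0.977

ω₂ = 8.22 rad/s
Differentiating the loop-closure r₂e^{iθ₂}+r₃e^{iθ₃}=r₁+r₄e^{iθ₄} gives r₂ω₂e^{iθ₂}+r₃ω₃e^{iθ₃}=r₄ω₄e^{iθ₄}.
Eliminating the other unknown: ω₄ = r₂ω₂ sin(θ₂−θ₃) / [r₄ sin(θ₄−θ₃)].
Numerator sine = +0.24700; denominator sine = +0.70957.
Result = 0.031·8.22·(+0.24700) / (0.0908·(+0.70957)) = +0.97689 rad/s; magnitude 0.97689 rad/s.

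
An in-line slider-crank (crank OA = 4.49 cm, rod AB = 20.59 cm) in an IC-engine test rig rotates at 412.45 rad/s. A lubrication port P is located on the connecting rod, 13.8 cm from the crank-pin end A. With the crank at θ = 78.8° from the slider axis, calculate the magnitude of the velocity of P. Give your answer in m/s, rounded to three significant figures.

ω = 412.4 rad/s.  Crank-pin speed |V_A| = rω = 18.519 m/s, perpendicular to OA.
Rod angle: sinφ = −(r/L) sinθ ⇒ φ = -12.352°; ω_rod = −rω cosθ/√(L²−r²sin²θ) = -17.884 rad/s.
V_P = V_A + ω_rod × AP, with AP = 0.138 m along the rod.
Components: V_Px = −rω sinθ − a·ω_rod·sinφ = -18.694 m/s;  V_Py = rω cosθ + a·ω_rod·cosφ = +1.1862 m/s.
|V_P| = √(V_Px² + V_Py²) = 18.732 m/s.

18.7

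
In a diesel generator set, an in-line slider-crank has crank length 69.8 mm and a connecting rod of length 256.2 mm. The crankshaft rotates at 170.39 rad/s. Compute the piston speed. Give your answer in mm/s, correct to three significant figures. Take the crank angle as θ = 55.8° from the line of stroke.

11400

ω = 170.4 rad/s
For an in-line slider-crank, x = r cosθ + √(L² − r² sin²θ), so v = −rω sinθ·[1 + r cosθ/√(L² − r² sin²θ)].
With r = 0.0698 m, L = 0.2562 m, θ = 55.8°: √(L² − r² sin²θ) = 0.24961 m.
v = −0.0698·170.4·0.82708·[1 + 0.0698·0.56208/0.24961] = -11.383 m/s.
|v| = 11.383 m/s = 11383 mm/s.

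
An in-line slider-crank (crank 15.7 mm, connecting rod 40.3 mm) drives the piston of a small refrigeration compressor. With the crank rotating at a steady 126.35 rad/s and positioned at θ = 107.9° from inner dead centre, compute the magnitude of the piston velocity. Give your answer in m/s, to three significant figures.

1.64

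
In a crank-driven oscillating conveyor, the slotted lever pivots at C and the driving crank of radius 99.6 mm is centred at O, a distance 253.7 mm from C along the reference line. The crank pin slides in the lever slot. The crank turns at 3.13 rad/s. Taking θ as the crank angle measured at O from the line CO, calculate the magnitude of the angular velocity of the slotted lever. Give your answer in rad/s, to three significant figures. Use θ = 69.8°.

0.636

ω = 3.13 rad/s
Crank pin A relative to C: A = (d + r cosθ, r sinθ); lever angle φ = atan2(r sinθ, d + r cosθ).
Differentiating tanφ: φ̇ = rω(d cosθ + r)/(d² + r² + 2dr cosθ).
d² + r² + 2dr cosθ = |CA|² = 0.0917342 m²;  d cosθ + r = +0.1872 m.
|ω_lever| = |0.0996·3.13·+0.1872| / 0.0917342 = 0.63618 rad/s.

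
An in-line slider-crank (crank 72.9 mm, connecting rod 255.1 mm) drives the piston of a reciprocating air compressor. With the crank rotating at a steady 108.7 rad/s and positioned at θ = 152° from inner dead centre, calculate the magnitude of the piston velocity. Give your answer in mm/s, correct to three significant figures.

2770

ω = 108.7 rad/s
For an in-line slider-crank, x = r cosθ + √(L² − r² sin²θ), so v = −rω sinθ·[1 + r cosθ/√(L² − r² sin²θ)].
With r = 0.0729 m, L = 0.2551 m, θ = 152°: √(L² − r² sin²θ) = 0.25279 m.
v = −0.0729·108.7·0.46947·[1 + 0.0729·-0.88295/0.25279] = -2.773 m/s.
|v| = 2.773 m/s = 2773 mm/s.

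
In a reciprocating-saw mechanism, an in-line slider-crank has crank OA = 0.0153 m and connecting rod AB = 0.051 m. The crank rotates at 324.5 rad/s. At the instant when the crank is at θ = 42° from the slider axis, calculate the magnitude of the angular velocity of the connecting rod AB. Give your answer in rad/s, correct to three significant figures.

73.8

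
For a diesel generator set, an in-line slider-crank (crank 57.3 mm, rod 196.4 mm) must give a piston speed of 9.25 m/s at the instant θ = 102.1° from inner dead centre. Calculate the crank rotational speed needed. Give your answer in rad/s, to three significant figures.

For an in-line slider-crank, |v_piston| = rω|sinθ|·[1 + r cosθ/√(L² − r² sin²θ)].
With r = 0.0573 m, L = 0.1964 m, θ = 102.1°: the bracketed kinematic factor |dx/dθ| = 0.052452 m.
ω = v/|dx/dθ| = 9.25/0.052452 = 176.35 rad/s.

176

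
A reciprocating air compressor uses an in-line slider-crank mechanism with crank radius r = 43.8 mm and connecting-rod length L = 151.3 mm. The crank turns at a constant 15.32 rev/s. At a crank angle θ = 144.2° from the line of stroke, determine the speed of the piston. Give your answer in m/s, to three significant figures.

ω = 2π·15.3 = 96.26 rad/s
For an in-line slider-crank, x = r cosθ + √(L² − r² sin²θ), so v = −rω sinθ·[1 + r cosθ/√(L² − r² sin²θ)].
With r = 0.0438 m, L = 0.1513 m, θ = 144.2°: √(L² − r² sin²θ) = 0.14911 m.
v = −0.0438·96.26·0.58496·[1 + 0.0438·-0.81106/0.14911] = -1.8787 m/s.
|v| = 1.8787 m/s.

1.88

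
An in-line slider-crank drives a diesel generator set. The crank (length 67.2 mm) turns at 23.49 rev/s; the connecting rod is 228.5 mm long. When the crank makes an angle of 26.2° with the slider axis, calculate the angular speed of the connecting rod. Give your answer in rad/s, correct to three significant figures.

ω = 147.6 rad/s (converted from 23.49 rev/s).
The rod makes angle φ with the slider axis where L sinφ = r sinθ; differentiating, L cosφ·φ̇ = r ω cosθ.
L cosφ = √(L² − r² sin²θ) = 0.22657 m.
|ω_rod| = r ω |cosθ| / √(L² − r² sin²θ) = 0.0672·147.6·0.89726/0.22657 = 39.279 rad/s.

39.3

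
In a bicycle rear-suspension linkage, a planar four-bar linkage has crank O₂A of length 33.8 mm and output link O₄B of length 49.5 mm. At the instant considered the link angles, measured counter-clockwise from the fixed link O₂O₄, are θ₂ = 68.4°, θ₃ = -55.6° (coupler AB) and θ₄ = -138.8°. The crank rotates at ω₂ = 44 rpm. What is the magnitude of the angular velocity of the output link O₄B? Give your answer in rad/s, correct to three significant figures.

2.63

ω₂ = 4.608 rad/s (from 44 rpm).
Differentiating the loop-closure r₂e^{iθ₂}+r₃e^{iθ₃}=r₁+r₄e^{iθ₄} gives r₂ω₂e^{iθ₂}+r₃ω₃e^{iθ₃}=r₄ω₄e^{iθ₄}.
Eliminating the other unknown: ω₄ = r₂ω₂ sin(θ₂−θ₃) / [r₄ sin(θ₄−θ₃)].
Numerator sine = +0.82904; denominator sine = -0.99297.
Result = 0.0338·4.608·(+0.82904) / (0.0495·(-0.99297)) = -2.6268 rad/s; magnitude 2.6268 rad/s.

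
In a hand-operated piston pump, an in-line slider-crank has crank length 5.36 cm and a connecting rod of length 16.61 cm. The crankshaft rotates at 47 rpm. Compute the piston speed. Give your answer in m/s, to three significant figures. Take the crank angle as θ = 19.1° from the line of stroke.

ω = 2π·47/60 = 4.922 rad/s
For an in-line slider-crank, x = r cosθ + √(L² − r² sin²θ), so v = −rω sinθ·[1 + r cosθ/√(L² − r² sin²θ)].
With r = 0.0536 m, L = 0.1661 m, θ = 19.1°: √(L² − r² sin²θ) = 0.16517 m.
v = −0.0536·4.922·0.32722·[1 + 0.0536·0.94495/0.16517] = -0.11279 m/s.
|v| = 0.11279 m/s.

0.113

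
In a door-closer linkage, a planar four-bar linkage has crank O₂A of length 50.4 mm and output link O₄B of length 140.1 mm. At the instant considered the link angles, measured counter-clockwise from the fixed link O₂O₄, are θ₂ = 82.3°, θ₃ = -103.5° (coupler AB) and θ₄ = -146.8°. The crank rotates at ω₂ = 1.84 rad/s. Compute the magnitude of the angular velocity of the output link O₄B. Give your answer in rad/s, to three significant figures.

0.0975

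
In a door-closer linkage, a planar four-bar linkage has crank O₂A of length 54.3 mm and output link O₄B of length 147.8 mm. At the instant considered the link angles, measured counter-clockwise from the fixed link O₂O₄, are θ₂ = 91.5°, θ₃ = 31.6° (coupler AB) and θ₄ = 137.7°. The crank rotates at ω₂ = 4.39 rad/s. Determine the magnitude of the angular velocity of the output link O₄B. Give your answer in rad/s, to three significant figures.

1.45

ω₂ = 4.39 rad/s
Differentiating the loop-closure r₂e^{iθ₂}+r₃e^{iθ₃}=r₁+r₄e^{iθ₄} gives r₂ω₂e^{iθ₂}+r₃ω₃e^{iθ₃}=r₄ω₄e^{iθ₄}.
Eliminating the other unknown: ω₄ = r₂ω₂ sin(θ₂−θ₃) / [r₄ sin(θ₄−θ₃)].
Numerator sine = +0.86515; denominator sine = +0.96078.
Result = 0.0543·4.39·(+0.86515) / (0.1478·(+0.96078)) = +1.4523 rad/s; magnitude 1.4523 rad/s.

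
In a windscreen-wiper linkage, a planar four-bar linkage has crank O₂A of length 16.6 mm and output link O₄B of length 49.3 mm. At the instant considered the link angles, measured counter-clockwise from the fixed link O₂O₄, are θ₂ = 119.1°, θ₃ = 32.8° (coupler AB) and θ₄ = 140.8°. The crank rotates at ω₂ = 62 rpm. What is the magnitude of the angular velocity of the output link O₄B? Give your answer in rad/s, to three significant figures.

2.29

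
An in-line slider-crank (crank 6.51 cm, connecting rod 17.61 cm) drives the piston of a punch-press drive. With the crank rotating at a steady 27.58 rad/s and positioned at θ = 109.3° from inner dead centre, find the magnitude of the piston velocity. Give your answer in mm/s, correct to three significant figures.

ω = 27.58 rad/s
For an in-line slider-crank, x = r cosθ + √(L² − r² sin²θ), so v = −rω sinθ·[1 + r cosθ/√(L² − r² sin²θ)].
With r = 0.0651 m, L = 0.1761 m, θ = 109.3°: √(L² − r² sin²θ) = 0.16503 m.
v = −0.0651·27.58·0.94380·[1 + 0.0651·-0.33051/0.16503] = -1.4736 m/s.
|v| = 1.4736 m/s = 1473.6 mm/s.

1470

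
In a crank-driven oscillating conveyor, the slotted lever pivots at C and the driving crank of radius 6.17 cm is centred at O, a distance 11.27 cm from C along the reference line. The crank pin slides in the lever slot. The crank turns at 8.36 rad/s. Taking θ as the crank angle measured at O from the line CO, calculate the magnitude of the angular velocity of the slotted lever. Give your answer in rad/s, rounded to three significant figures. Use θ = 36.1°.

ω = 8.36 rad/s
Crank pin A relative to C: A = (d + r cosθ, r sinθ); lever angle φ = atan2(r sinθ, d + r cosθ).
Differentiating tanφ: φ̇ = rω(d cosθ + r)/(d² + r² + 2dr cosθ).
d² + r² + 2dr cosθ = |CA|² = 0.027745 m²;  d cosθ + r = +0.15276 m.
|ω_lever| = |0.0617·8.36·+0.15276| / 0.027745 = 2.84 rad/s.

2.84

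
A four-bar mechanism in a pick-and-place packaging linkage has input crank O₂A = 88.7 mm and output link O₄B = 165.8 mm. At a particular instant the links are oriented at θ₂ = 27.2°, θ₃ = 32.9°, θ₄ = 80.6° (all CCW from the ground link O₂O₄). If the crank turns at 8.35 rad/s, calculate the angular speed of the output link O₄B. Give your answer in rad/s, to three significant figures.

ω₂ = 8.35 rad/s
Differentiating the loop-closure r₂e^{iθ₂}+r₃e^{iθ₃}=r₁+r₄e^{iθ₄} gives r₂ω₂e^{iθ₂}+r₃ω₃e^{iθ₃}=r₄ω₄e^{iθ₄}.
Eliminating the other unknown: ω₄ = r₂ω₂ sin(θ₂−θ₃) / [r₄ sin(θ₄−θ₃)].
Numerator sine = -0.09932; denominator sine = +0.73963.
Result = 0.0887·8.35·(-0.09932) / (0.1658·(+0.73963)) = -0.59985 rad/s; magnitude 0.59985 rad/s.

0.600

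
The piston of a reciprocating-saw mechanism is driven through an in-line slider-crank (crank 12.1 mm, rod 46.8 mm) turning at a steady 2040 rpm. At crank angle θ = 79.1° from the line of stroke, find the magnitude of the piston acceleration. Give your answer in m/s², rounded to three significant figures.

32.3

ω = 2π·2040/60 = 213.6 rad/s
x(θ) = r cosθ + √(L² − r² sin²θ); with ω constant, a = ω²·d²x/dθ².
d²x/dθ² = −r cosθ − r²(cos2θ)/√u − r⁴ sin²2θ/(4u^{3/2}),  u = L² − r² sin²θ = 0.00204907 m².
Substituting r = 0.0121 m, L = 0.0468 m, θ = 79.1°: d²x/dθ² = +0.00070707 m.
a = ω²·d²x/dθ² = (213.6)²·(+0.00070707) = +32.268 m/s²;  |a| = 32.268 m/s².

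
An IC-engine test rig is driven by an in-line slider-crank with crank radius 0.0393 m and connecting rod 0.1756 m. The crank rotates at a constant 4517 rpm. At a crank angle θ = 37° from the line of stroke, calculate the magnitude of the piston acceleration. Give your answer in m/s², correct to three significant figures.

7590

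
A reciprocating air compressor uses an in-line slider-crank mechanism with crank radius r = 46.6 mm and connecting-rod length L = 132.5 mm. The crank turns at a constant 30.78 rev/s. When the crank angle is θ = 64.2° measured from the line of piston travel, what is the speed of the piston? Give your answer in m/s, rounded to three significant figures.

ω = 2π·30.8 = 193.4 rad/s
For an in-line slider-crank, x = r cosθ + √(L² − r² sin²θ), so v = −rω sinθ·[1 + r cosθ/√(L² − r² sin²θ)].
With r = 0.0466 m, L = 0.1325 m, θ = 64.2°: √(L² − r² sin²θ) = 0.12568 m.
v = −0.0466·193.4·0.90032·[1 + 0.0466·0.43523/0.12568] = -9.4233 m/s.
|v| = 9.4233 m/s.

9.42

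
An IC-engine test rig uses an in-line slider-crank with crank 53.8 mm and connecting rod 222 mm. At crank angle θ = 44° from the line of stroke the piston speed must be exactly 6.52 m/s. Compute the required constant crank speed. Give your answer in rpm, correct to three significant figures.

1420

For an in-line slider-crank, |v_piston| = rω|sinθ|·[1 + r cosθ/√(L² − r² sin²θ)].
With r = 0.0538 m, L = 0.222 m, θ = 44°: the bracketed kinematic factor |dx/dθ| = 0.043982 m.
ω = v/|dx/dθ| = 6.52/0.043982 = 148.24 rad/s.
N = 60ω/(2π) = 1415.6 rpm.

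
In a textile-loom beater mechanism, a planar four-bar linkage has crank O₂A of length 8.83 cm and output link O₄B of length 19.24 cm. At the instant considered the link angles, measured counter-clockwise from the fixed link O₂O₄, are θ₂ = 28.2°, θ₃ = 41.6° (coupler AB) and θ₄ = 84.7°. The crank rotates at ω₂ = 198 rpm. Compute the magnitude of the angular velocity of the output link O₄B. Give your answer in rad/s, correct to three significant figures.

ω₂ = 20.73 rad/s (from 198 rpm).
Differentiating the loop-closure r₂e^{iθ₂}+r₃e^{iθ₃}=r₁+r₄e^{iθ₄} gives r₂ω₂e^{iθ₂}+r₃ω₃e^{iθ₃}=r₄ω₄e^{iθ₄}.
Eliminating the other unknown: ω₄ = r₂ω₂ sin(θ₂−θ₃) / [r₄ sin(θ₄−θ₃)].
Numerator sine = -0.23175; denominator sine = +0.68327.
Result = 0.0883·20.73·(-0.23175) / (0.1924·(+0.68327)) = -3.2275 rad/s; magnitude 3.2275 rad/s.

3.23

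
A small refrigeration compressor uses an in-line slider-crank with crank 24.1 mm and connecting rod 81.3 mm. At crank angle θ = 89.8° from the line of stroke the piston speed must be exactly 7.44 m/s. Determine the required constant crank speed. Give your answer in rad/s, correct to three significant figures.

308

For an in-line slider-crank, |v_piston| = rω|sinθ|·[1 + r cosθ/√(L² − r² sin²θ)].
With r = 0.0241 m, L = 0.0813 m, θ = 89.8°: the bracketed kinematic factor |dx/dθ| = 0.024126 m.
ω = v/|dx/dθ| = 7.44/0.024126 = 308.38 rad/s.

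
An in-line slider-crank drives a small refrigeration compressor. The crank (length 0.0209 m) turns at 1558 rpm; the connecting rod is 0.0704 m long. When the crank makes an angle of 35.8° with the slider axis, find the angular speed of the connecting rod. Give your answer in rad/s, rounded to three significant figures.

39.9

ω = 163.2 rad/s (converted from 1558 rpm).
The rod makes angle φ with the slider axis where L sinφ = r sinθ; differentiating, L cosφ·φ̇ = r ω cosθ.
L cosφ = √(L² − r² sin²θ) = 0.06933 m.
|ω_rod| = r ω |cosθ| / √(L² − r² sin²θ) = 0.0209·163.2·0.81106/0.06933 = 39.891 rad/s.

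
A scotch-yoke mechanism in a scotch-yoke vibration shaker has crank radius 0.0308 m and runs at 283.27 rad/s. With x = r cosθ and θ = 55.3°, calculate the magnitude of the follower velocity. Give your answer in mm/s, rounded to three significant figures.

7170

ω = 283.3 rad/s
x = r cosθ ⇒ ẋ = −rω sinθ.
|v| = rω|sinθ| = 0.0308·283.3·|sin 55.3°| = 7.173 m/s = 7173 mm/s.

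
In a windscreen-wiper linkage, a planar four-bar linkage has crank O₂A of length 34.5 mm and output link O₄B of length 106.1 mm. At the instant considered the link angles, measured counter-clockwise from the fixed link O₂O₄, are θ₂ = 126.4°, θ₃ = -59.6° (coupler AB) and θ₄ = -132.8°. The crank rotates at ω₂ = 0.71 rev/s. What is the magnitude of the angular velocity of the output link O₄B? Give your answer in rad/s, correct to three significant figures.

0.158

ω₂ = 4.461 rad/s (from 0.71 rev/s).
Differentiating the loop-closure r₂e^{iθ₂}+r₃e^{iθ₃}=r₁+r₄e^{iθ₄} gives r₂ω₂e^{iθ₂}+r₃ω₃e^{iθ₃}=r₄ω₄e^{iθ₄}.
Eliminating the other unknown: ω₄ = r₂ω₂ sin(θ₂−θ₃) / [r₄ sin(θ₄−θ₃)].
Numerator sine = -0.10453; denominator sine = -0.95732.
Result = 0.0345·4.461·(-0.10453) / (0.1061·(-0.95732)) = +0.15839 rad/s; magnitude 0.15839 rad/s.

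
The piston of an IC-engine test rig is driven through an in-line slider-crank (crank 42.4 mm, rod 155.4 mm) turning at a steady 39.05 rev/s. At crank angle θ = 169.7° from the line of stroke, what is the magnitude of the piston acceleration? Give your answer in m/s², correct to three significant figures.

ω = 2π·39 = 245.4 rad/s
x(θ) = r cosθ + √(L² − r² sin²θ); with ω constant, a = ω²·d²x/dθ².
d²x/dθ² = −r cosθ − r²(cos2θ)/√u − r⁴ sin²2θ/(4u^{3/2}),  u = L² − r² sin²θ = 0.0240917 m².
Substituting r = 0.0424 m, L = 0.1554 m, θ = 169.7°: d²x/dθ² = +0.030848 m.
a = ω²·d²x/dθ² = (245.4)²·(+0.030848) = +1857.1 m/s²;  |a| = 1857.1 m/s².

1860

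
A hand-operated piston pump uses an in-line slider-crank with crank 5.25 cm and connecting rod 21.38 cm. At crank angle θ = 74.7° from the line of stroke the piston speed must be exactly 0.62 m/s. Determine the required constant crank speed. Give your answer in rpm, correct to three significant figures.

110

For an in-line slider-crank, |v_piston| = rω|sinθ|·[1 + r cosθ/√(L² − r² sin²θ)].
With r = 0.0525 m, L = 0.2138 m, θ = 74.7°: the bracketed kinematic factor |dx/dθ| = 0.054017 m.
ω = v/|dx/dθ| = 0.62/0.054017 = 11.478 rad/s.
N = 60ω/(2π) = 109.61 rpm.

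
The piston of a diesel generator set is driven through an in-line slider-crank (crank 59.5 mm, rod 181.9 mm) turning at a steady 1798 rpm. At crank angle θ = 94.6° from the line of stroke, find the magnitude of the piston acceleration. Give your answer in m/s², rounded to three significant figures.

889

ω = 2π·1798/60 = 188.3 rad/s
x(θ) = r cosθ + √(L² − r² sin²θ); with ω constant, a = ω²·d²x/dθ².
d²x/dθ² = −r cosθ − r²(cos2θ)/√u − r⁴ sin²2θ/(4u^{3/2}),  u = L² − r² sin²θ = 0.0295701 m².
Substituting r = 0.0595 m, L = 0.1819 m, θ = 94.6°: d²x/dθ² = +0.025079 m.
a = ω²·d²x/dθ² = (188.3)²·(+0.025079) = +889.09 m/s²;  |a| = 889.09 m/s².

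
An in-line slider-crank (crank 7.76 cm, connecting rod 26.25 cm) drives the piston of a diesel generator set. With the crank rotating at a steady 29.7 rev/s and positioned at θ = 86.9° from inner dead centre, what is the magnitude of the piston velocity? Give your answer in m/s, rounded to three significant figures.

ω = 2π·29.7 = 186.6 rad/s
For an in-line slider-crank, x = r cosθ + √(L² − r² sin²θ), so v = −rω sinθ·[1 + r cosθ/√(L² − r² sin²θ)].
With r = 0.0776 m, L = 0.2625 m, θ = 86.9°: √(L² − r² sin²θ) = 0.2508 m.
v = −0.0776·186.6·0.99854·[1 + 0.0776·0.05408/0.2508] = -14.702 m/s.
|v| = 14.702 m/s.

14.7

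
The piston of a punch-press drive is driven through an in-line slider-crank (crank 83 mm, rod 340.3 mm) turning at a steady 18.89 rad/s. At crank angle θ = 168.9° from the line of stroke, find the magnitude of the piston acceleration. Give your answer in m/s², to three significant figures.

22.4

ω = 18.89 rad/s
x(θ) = r cosθ + √(L² − r² sin²θ); with ω constant, a = ω²·d²x/dθ².
d²x/dθ² = −r cosθ − r²(cos2θ)/√u − r⁴ sin²2θ/(4u^{3/2}),  u = L² − r² sin²θ = 0.115549 m².
Substituting r = 0.083 m, L = 0.3403 m, θ = 168.9°: d²x/dθ² = +0.06264 m.
a = ω²·d²x/dθ² = (18.89)²·(+0.06264) = +22.352 m/s²;  |a| = 22.352 m/s².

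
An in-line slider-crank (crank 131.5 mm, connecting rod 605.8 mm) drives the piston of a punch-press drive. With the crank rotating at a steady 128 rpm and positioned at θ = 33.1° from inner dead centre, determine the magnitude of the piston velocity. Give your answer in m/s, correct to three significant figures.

ω = 2π·128/60 = 13.4 rad/s
For an in-line slider-crank, x = r cosθ + √(L² − r² sin²θ), so v = −rω sinθ·[1 + r cosθ/√(L² − r² sin²θ)].
With r = 0.1315 m, L = 0.6058 m, θ = 33.1°: √(L² − r² sin²θ) = 0.60153 m.
v = −0.1315·13.4·0.54610·[1 + 0.1315·0.83772/0.60153] = -1.1389 m/s.
|v| = 1.1389 m/s.

1.14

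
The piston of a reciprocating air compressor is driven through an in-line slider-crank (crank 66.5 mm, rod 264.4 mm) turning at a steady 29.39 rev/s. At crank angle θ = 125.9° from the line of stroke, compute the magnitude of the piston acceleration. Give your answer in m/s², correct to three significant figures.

ω = 2π·29.4 = 184.7 rad/s
x(θ) = r cosθ + √(L² − r² sin²θ); with ω constant, a = ω²·d²x/dθ².
d²x/dθ² = −r cosθ − r²(cos2θ)/√u − r⁴ sin²2θ/(4u^{3/2}),  u = L² − r² sin²θ = 0.0670056 m².
Substituting r = 0.0665 m, L = 0.2644 m, θ = 125.9°: d²x/dθ² = +0.044075 m.
a = ω²·d²x/dθ² = (184.7)²·(+0.044075) = +1503 m/s²;  |a| = 1503 m/s².

1500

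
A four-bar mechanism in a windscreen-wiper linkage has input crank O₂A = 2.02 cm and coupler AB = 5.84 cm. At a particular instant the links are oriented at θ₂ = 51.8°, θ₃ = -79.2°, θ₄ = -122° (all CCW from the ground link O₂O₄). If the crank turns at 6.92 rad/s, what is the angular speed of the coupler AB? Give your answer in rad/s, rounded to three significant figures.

ω₂ = 6.92 rad/s
Differentiating the loop-closure r₂e^{iθ₂}+r₃e^{iθ₃}=r₁+r₄e^{iθ₄} gives r₂ω₂e^{iθ₂}+r₃ω₃e^{iθ₃}=r₄ω₄e^{iθ₄}.
Eliminating the other unknown: ω₃ = r₂ω₂ sin(θ₄−θ₂) / [r₃ sin(θ₃−θ₄)].
Numerator sine = -0.10800; denominator sine = +0.67944.
Result = 0.0202·6.92·(-0.10800) / (0.0584·(+0.67944)) = -0.38046 rad/s; magnitude 0.38046 rad/s.

0.380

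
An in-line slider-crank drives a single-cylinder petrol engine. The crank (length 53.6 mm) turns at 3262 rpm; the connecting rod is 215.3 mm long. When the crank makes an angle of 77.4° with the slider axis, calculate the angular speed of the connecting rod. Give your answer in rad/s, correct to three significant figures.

19.1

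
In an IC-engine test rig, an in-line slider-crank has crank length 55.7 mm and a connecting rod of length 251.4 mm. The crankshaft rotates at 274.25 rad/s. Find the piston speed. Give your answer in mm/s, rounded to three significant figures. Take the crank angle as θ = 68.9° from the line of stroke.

15400

ω = 274.2 rad/s
For an in-line slider-crank, x = r cosθ + √(L² − r² sin²θ), so v = −rω sinθ·[1 + r cosθ/√(L² − r² sin²θ)].
With r = 0.0557 m, L = 0.2514 m, θ = 68.9°: √(L² − r² sin²θ) = 0.24597 m.
v = −0.0557·274.2·0.93295·[1 + 0.0557·0.36000/0.24597] = -15.413 m/s.
|v| = 15.413 m/s = 15413 mm/s.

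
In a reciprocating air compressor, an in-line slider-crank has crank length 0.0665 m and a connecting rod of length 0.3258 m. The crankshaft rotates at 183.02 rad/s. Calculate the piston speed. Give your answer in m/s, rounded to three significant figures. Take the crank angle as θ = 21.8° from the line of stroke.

5.38

ω = 183 rad/s
For an in-line slider-crank, x = r cosθ + √(L² − r² sin²θ), so v = −rω sinθ·[1 + r cosθ/√(L² − r² sin²θ)].
With r = 0.0665 m, L = 0.3258 m, θ = 21.8°: √(L² − r² sin²θ) = 0.32486 m.
v = −0.0665·183·0.37137·[1 + 0.0665·0.92849/0.32486] = -5.3789 m/s.
|v| = 5.3789 m/s.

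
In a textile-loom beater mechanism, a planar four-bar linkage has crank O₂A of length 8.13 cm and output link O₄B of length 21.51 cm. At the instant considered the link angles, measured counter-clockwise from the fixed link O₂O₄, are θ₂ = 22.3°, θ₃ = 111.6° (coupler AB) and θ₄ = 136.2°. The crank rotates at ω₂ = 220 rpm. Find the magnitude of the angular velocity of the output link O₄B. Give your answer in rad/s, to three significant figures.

20.9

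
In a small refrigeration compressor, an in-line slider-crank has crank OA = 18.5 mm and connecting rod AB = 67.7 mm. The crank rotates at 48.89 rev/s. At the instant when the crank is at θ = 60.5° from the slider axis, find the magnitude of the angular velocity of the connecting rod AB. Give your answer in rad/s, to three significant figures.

42.6

ω = 307.2 rad/s (converted from 48.89 rev/s).
The rod makes angle φ with the slider axis where L sinφ = r sinθ; differentiating, L cosφ·φ̇ = r ω cosθ.
L cosφ = √(L² − r² sin²θ) = 0.065757 m.
|ω_rod| = r ω |cosθ| / √(L² − r² sin²θ) = 0.0185·307.2·0.49242/0.065757 = 42.557 rad/s.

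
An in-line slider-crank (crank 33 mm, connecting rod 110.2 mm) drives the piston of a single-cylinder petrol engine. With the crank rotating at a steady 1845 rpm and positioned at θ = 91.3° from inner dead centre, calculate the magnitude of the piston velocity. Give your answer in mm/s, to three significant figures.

6330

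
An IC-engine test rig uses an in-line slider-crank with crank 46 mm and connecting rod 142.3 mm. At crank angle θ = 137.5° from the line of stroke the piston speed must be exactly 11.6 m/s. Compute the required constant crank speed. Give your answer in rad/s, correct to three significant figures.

494

For an in-line slider-crank, |v_piston| = rω|sinθ|·[1 + r cosθ/√(L² − r² sin²θ)].
With r = 0.046 m, L = 0.1423 m, θ = 137.5°: the bracketed kinematic factor |dx/dθ| = 0.023487 m.
ω = v/|dx/dθ| = 11.6/0.023487 = 493.89 rad/s.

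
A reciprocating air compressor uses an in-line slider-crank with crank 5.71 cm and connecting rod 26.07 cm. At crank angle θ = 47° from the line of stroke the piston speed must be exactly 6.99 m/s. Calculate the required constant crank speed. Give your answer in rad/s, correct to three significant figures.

145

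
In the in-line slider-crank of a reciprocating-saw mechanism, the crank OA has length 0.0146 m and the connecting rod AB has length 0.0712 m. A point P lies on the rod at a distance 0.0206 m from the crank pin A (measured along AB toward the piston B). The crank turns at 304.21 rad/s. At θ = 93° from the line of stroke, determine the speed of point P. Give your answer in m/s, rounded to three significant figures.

4.42

ω = 304.2 rad/s.  Crank-pin speed |V_A| = rω = 4.4415 m/s, perpendicular to OA.
Rod angle: sinφ = −(r/L) sinθ ⇒ φ = -11.816°; ω_rod = −rω cosθ/√(L²−r²sin²θ) = +3.3354 rad/s.
V_P = V_A + ω_rod × AP, with AP = 0.0206 m along the rod.
Components: V_Px = −rω sinθ − a·ω_rod·sinφ = -4.4213 m/s;  V_Py = rω cosθ + a·ω_rod·cosφ = -0.1652 m/s.
|V_P| = √(V_Px² + V_Py²) = 4.4244 m/s.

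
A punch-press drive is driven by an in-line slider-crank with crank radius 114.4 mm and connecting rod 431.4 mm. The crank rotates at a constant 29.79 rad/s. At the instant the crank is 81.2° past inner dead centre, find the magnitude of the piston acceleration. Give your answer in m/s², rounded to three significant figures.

ω = 29.79 rad/s
x(θ) = r cosθ + √(L² − r² sin²θ); with ω constant, a = ω²·d²x/dθ².
d²x/dθ² = −r cosθ − r²(cos2θ)/√u − r⁴ sin²2θ/(4u^{3/2}),  u = L² − r² sin²θ = 0.173325 m².
Substituting r = 0.1144 m, L = 0.4314 m, θ = 81.2°: d²x/dθ² = +0.012408 m.
a = ω²·d²x/dθ² = (29.79)²·(+0.012408) = +11.012 m/s²;  |a| = 11.012 m/s².

11.0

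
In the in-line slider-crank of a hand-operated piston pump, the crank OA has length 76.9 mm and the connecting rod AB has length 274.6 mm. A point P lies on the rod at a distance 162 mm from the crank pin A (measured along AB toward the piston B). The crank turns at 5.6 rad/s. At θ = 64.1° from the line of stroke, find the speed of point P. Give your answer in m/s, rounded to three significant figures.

0.423

ω = 5.6 rad/s.  Crank-pin speed |V_A| = rω = 0.43064 m/s, perpendicular to OA.
Rod angle: sinφ = −(r/L) sinθ ⇒ φ = -14.591°; ω_rod = −rω cosθ/√(L²−r²sin²θ) = -0.70784 rad/s.
V_P = V_A + ω_rod × AP, with AP = 0.162 m along the rod.
Components: V_Px = −rω sinθ − a·ω_rod·sinφ = -0.41627 m/s;  V_Py = rω cosθ + a·ω_rod·cosφ = +0.077132 m/s.
|V_P| = √(V_Px² + V_Py²) = 0.42336 m/s.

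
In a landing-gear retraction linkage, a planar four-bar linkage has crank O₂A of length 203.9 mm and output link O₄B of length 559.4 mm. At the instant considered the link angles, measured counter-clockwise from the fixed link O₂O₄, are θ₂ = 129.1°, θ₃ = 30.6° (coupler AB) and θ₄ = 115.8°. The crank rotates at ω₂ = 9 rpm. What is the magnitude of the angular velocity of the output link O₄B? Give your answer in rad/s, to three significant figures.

ω₂ = 0.9425 rad/s (from 9 rpm).
Differentiating the loop-closure r₂e^{iθ₂}+r₃e^{iθ₃}=r₁+r₄e^{iθ₄} gives r₂ω₂e^{iθ₂}+r₃ω₃e^{iθ₃}=r₄ω₄e^{iθ₄}.
Eliminating the other unknown: ω₄ = r₂ω₂ sin(θ₂−θ₃) / [r₄ sin(θ₄−θ₃)].
Numerator sine = +0.98902; denominator sine = +0.99649.
Result = 0.2039·0.9425·(+0.98902) / (0.5594·(+0.99649)) = +0.34095 rad/s; magnitude 0.34095 rad/s.

0.341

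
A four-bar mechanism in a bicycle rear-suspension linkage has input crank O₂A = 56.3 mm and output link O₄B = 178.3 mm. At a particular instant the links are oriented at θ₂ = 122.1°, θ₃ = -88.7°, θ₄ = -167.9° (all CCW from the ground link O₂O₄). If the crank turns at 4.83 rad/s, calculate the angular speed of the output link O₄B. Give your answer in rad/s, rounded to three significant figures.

0.795

ω₂ = 4.83 rad/s
Differentiating the loop-closure r₂e^{iθ₂}+r₃e^{iθ₃}=r₁+r₄e^{iθ₄} gives r₂ω₂e^{iθ₂}+r₃ω₃e^{iθ₃}=r₄ω₄e^{iθ₄}.
Eliminating the other unknown: ω₄ = r₂ω₂ sin(θ₂−θ₃) / [r₄ sin(θ₄−θ₃)].
Numerator sine = -0.51204; denominator sine = -0.98229.
Result = 0.0563·4.83·(-0.51204) / (0.1783·(-0.98229)) = +0.79501 rad/s; magnitude 0.79501 rad/s.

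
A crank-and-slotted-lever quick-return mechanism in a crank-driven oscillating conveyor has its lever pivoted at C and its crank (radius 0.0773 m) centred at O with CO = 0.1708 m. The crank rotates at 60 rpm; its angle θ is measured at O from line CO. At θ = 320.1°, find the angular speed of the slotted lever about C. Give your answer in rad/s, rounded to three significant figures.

ω = 6.283 rad/s (from 60 rpm).
Crank pin A relative to C: A = (d + r cosθ, r sinθ); lever angle φ = atan2(r sinθ, d + r cosθ).
Differentiating tanφ: φ̇ = rω(d cosθ + r)/(d² + r² + 2dr cosθ).
d² + r² + 2dr cosθ = |CA|² = 0.0554054 m²;  d cosθ + r = +0.20833 m.
|ω_lever| = |0.0773·6.283·+0.20833| / 0.0554054 = 1.8263 rad/s.

1.83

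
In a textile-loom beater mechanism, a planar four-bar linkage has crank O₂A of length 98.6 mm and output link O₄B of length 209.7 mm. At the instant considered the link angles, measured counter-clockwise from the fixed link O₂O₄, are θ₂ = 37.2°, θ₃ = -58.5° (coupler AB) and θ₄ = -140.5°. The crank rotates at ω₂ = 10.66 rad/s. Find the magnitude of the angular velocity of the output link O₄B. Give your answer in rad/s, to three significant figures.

5.04

ω₂ = 10.66 rad/s
Differentiating the loop-closure r₂e^{iθ₂}+r₃e^{iθ₃}=r₁+r₄e^{iθ₄} gives r₂ω₂e^{iθ₂}+r₃ω₃e^{iθ₃}=r₄ω₄e^{iθ₄}.
Eliminating the other unknown: ω₄ = r₂ω₂ sin(θ₂−θ₃) / [r₄ sin(θ₄−θ₃)].
Numerator sine = +0.99506; denominator sine = -0.99027.
Result = 0.0986·10.66·(+0.99506) / (0.2097·(-0.99027)) = -5.0365 rad/s; magnitude 5.0365 rad/s.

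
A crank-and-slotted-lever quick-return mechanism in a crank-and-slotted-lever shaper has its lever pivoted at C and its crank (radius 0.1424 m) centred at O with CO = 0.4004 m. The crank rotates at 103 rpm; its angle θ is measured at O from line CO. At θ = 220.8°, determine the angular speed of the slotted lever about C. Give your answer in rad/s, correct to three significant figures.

2.62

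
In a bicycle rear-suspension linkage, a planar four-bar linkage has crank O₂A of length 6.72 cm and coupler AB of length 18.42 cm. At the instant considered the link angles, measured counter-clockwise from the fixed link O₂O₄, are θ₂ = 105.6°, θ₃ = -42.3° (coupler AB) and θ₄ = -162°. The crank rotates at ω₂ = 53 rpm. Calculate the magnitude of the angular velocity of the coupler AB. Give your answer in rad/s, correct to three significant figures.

2.33

ω₂ = 5.55 rad/s (from 53 rpm).
Differentiating the loop-closure r₂e^{iθ₂}+r₃e^{iθ₃}=r₁+r₄e^{iθ₄} gives r₂ω₂e^{iθ₂}+r₃ω₃e^{iθ₃}=r₄ω₄e^{iθ₄}.
Eliminating the other unknown: ω₃ = r₂ω₂ sin(θ₄−θ₂) / [r₃ sin(θ₃−θ₄)].
Numerator sine = +0.99912; denominator sine = +0.86863.
Result = 0.0672·5.55·(+0.99912) / (0.1842·(+0.86863)) = +2.329 rad/s; magnitude 2.329 rad/s.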